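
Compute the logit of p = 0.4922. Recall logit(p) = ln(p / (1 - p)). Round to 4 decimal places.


1 - p = 0.5078.
p/(1-p) = 0.9693.
logit = ln(0.9693) = -0.0312.

-0.0312


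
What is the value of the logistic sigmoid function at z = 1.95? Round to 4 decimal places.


Compute exp(-1.9500) = 0.1423.
Sigmoid = 1 / (1 + 0.1423) = 1 / 1.1423 = 0.8754.

0.8754


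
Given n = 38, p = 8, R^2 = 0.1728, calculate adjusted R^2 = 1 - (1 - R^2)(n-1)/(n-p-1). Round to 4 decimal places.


Plug in: Adj R^2 = 1 - (1 - 0.1728) * 37/29.
= 1 - 0.8272 * 37/29
= 1 - 30.6064 / 29
= 1 - 1.0554 = -0.0554.

-0.0554


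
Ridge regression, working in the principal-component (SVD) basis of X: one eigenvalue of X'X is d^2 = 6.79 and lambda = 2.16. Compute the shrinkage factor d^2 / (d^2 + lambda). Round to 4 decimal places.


Denominator = d^2 + lambda = 6.79 + 2.16 = 8.9500.
Shrinkage = 6.79 / 8.9500 = 0.7587.

0.7587


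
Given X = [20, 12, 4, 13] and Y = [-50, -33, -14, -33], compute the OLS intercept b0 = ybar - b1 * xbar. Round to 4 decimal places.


The slope is b1 = -2.2408.
Sample means are xbar = 12.2500 and ybar = -32.5000.
Intercept: b0 = -32.5000 - (-2.2408)(12.2500) = -5.0505.

-5.0505


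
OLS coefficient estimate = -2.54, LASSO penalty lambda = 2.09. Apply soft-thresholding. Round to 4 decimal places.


Check: |-2.54| = 2.54 vs lambda = 2.09.
Since |beta| > lambda, coefficient = sign(beta)*(|beta| - lambda) = -0.4500.
Soft-thresholded coefficient = -0.4500.

-0.4500


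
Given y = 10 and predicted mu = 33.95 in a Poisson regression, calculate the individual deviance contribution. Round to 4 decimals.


First: ln(10/33.95) = -1.222304.
Then: 10 * -1.222304 = -12.223040.
y - mu = 10 - 33.95 = -23.95.
D = 2(-12.223040 - -23.95) = 23.453920, which rounds to 23.4539.

23.4539


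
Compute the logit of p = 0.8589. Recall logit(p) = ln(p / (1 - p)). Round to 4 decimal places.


1 - p = 0.1411.
p/(1-p) = 6.0872.
logit = ln(6.0872) = 1.8062.

1.8062


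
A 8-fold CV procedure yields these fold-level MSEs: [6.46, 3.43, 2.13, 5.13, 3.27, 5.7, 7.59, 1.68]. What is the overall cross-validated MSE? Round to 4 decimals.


Sum of fold MSEs = 35.3900.
Average = 35.3900 / 8 = 4.4238.

4.4238


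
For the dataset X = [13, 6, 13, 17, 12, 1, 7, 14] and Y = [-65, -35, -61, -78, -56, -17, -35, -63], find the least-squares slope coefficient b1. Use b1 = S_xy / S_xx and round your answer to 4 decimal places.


Calculate xbar = 10.3750, ybar = -51.2500.
S_xx = 191.8750, S_xy = -736.2500.
Using b1 = S_xy / S_xx = -736.2500 / 191.8750, we get b1 = -3.8371.

-3.8371


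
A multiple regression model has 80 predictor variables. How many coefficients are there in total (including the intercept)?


Total coefficients = number of predictors + 1 (for the intercept).
= 80 + 1 = 81.

81


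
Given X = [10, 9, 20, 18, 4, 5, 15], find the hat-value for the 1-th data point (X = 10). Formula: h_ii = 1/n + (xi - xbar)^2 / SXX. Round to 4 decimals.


n = 7, xbar = 11.5714.
SXX = sum((xi - xbar)^2) = 233.7143.
h = 1/7 + (10 - 11.5714)^2 / 233.7143 = 0.1534.

0.1534


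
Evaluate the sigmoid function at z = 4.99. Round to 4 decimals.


Compute exp(-4.9900) = 0.0068.
Sigmoid = 1 / (1 + 0.0068) = 1 / 1.0068 = 0.9932.

0.9932


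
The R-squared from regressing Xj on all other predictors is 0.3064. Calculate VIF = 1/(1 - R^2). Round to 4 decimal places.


Using VIF = 1/(1 - R^2_j):
1 - 0.3064 = 0.6936.
VIF = 1.4418.

1.4418


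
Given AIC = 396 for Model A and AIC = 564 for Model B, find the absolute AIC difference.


Absolute difference = |396 - 564| = 168.
The model with lower AIC (A) is preferred.

168


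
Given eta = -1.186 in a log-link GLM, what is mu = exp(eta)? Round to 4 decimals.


The inverse log link gives:
mu = exp(-1.186) = 0.3054.

0.3054


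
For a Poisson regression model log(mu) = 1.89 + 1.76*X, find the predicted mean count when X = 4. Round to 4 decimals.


Linear predictor: eta = 1.89 + (1.76)(4) = 8.9300.
Expected count: mu = exp(8.9300) = 7555.2654.

7555.2654


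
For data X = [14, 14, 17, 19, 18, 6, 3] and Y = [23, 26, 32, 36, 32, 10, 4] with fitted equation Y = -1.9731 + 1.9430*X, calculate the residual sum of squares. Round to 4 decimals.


For each point, residual = actual - predicted.
Residuals: [-2.2289, 0.7711, 0.9421, 1.0561, -1.0009, 0.3151, 0.1441].
Sum of squared residuals = 8.6873.

8.6873


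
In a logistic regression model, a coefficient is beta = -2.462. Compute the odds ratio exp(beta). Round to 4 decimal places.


Odds ratio = exp(beta) = exp(-2.462).
= 0.0853.

0.0853


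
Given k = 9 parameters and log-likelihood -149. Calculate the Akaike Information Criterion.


AIC = 2*9 - 2*(-149).
= 18 + 298 = 316.

316


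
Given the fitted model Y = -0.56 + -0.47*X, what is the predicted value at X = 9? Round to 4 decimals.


Substitute X = 9 into the equation:
Y = -0.56 + -0.47 * 9 = -0.56 + -4.2300 = -4.7900.

-4.7900


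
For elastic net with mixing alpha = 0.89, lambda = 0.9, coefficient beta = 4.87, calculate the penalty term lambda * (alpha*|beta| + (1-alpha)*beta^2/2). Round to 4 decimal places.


Compute:
L1 = 0.89 * 4.87 = 4.3343.
L2 = 0.11 * 4.87^2 / 2 = 1.3044.
Penalty = 0.9 * (4.3343 + 1.3044) = 5.0749.

5.0749


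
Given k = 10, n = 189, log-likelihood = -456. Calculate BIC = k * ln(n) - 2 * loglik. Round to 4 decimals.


k * ln(n) = 10 * ln(189) = 10 * 5.241747 = 52.417470.
-2 * loglik = -2 * (-456) = 912.
BIC = 52.417470 + 912 = 964.417470, which rounds to 964.4175.

964.4175


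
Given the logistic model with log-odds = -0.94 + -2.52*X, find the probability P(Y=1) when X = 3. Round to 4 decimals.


Compute z = -0.94 + (-2.52)(3) = -8.5000.
exp(-z) = 4914.7688.
P = 1/(1 + 4914.7688) = 0.0002.

0.0002


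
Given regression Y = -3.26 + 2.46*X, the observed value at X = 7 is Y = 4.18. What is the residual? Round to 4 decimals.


Compute yhat = -3.26 + (2.46)(7) = 13.9600.
Residual = actual - predicted = 4.18 - 13.9600 = -9.7800.

-9.7800


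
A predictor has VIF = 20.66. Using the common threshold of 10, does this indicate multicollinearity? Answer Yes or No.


Compare VIF = 20.66 to the threshold of 10.
20.66 >= 10, so the answer is Yes.

Yes


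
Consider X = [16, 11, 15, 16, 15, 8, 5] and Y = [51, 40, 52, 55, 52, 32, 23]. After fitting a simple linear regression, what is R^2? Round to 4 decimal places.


After computing the OLS fit (b0=9.5272, b1=2.7710):
SSres = 11.3775, SStot = 897.7143.
R^2 = 1 - 11.3775/897.7143 = 0.9873.

0.9873


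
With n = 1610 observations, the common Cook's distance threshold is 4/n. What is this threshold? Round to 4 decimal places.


Cook's distance cutoff = 4/n = 4/1610.
= 0.0025.

0.0025


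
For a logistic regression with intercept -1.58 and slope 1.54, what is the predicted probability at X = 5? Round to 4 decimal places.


Linear predictor: z = -1.58 + 1.54 * 5 = 6.1200.
P = 1/(1 + exp(-6.1200)) = 1/(1 + 0.0022) = 0.9978.

0.9978


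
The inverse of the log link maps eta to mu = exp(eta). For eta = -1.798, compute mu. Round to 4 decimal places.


The inverse log link gives:
mu = exp(-1.798) = 0.1656.

0.1656


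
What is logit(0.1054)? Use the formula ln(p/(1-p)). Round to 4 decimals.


The odds are p/(1-p) = 0.1054 / 0.8946 = 0.1178.
logit(p) = ln(0.1178) = -2.1386.

-2.1386


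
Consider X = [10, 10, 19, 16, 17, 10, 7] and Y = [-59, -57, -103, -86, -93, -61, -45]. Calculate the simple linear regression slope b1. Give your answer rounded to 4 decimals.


The sample means are xbar = 12.7143 and ybar = -72.0000.
Compute S_xx = 123.4286 and S_xy = -591.0000.
Slope b1 = S_xy / S_xx = -591.0000 / 123.4286 = -4.7882.

-4.7882


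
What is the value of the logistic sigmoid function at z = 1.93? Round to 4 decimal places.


Compute exp(-1.9300) = 0.1451.
Sigmoid = 1 / (1 + 0.1451) = 1 / 1.1451 = 0.8732.

0.8732


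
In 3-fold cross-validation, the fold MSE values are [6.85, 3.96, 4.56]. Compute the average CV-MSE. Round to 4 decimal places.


Total MSE across folds = 15.3700.
CV-MSE = 15.3700/3 = 5.1233.

5.1233


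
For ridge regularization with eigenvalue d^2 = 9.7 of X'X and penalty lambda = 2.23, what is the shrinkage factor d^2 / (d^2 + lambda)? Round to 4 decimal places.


Denominator = d^2 + lambda = 9.7 + 2.23 = 11.9300.
Shrinkage = 9.7 / 11.9300 = 0.8131.

0.8131


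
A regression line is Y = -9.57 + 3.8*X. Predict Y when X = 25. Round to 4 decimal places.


Plug X = 25 into Y = -9.57 + 3.8*X:
Y = -9.57 + 95.0000 = 85.4300.

85.4300


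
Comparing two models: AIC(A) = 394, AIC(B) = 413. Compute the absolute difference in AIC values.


|AIC_A - AIC_B| = |394 - 413| = 19.
Model A is preferred (lower AIC).

19


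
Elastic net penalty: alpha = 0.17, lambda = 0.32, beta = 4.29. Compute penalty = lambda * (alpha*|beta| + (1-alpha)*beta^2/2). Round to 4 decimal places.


Compute:
L1 = 0.17 * 4.29 = 0.7293.
L2 = 0.83 * 4.29^2 / 2 = 7.6377.
Penalty = 0.32 * (0.7293 + 7.6377) = 2.6774.

2.6774


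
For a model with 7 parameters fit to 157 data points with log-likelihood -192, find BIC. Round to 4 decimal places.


k * ln(n) = 7 * ln(157) = 7 * 5.056246 = 35.393722.
-2 * loglik = -2 * (-192) = 384.
BIC = 35.393722 + 384 = 419.393722, which rounds to 419.3937.

419.3937


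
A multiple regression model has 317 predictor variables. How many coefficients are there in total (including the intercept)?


Each predictor gets one coefficient, plus one intercept.
Total parameters = 317 + 1 = 318.

318


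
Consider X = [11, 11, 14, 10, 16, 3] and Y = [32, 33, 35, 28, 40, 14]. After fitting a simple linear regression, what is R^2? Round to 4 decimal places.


Fit the OLS line: b0 = 8.9224, b1 = 1.9764.
SSres = 11.2782.
SStot = 397.3333.
R^2 = 1 - 11.2782/397.3333 = 0.9716.

0.9716


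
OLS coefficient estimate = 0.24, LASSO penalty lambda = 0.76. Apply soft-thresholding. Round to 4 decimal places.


Absolute value: |0.24| = 0.24.
Compare to lambda = 0.76.
Since |beta| <= lambda, the coefficient is set to 0.

0.0000


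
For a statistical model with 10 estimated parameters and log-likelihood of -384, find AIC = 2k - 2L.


AIC = 2k - 2*loglik = 2(10) - 2(-384).
= 20 + 768 = 788.

788


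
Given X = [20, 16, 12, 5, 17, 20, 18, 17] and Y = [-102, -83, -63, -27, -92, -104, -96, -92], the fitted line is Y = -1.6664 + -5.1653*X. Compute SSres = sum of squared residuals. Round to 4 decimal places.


Compute predicted values, then residuals = yi - yhat_i.
Residuals: [2.9724, 1.3112, 0.6500, 0.4929, -2.5235, 0.9724, -1.3582, -2.5235].
SSres = sum(residual^2) = 26.7462.

26.7462


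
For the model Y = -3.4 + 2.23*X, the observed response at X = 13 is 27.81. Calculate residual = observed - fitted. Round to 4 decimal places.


Compute yhat = -3.4 + (2.23)(13) = 25.5900.
Residual = actual - predicted = 27.81 - 25.5900 = 2.2200.

2.2200


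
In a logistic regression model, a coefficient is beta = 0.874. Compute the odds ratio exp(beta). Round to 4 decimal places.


exp(0.874) = 2.3965.
So the odds ratio is 2.3965.

2.3965


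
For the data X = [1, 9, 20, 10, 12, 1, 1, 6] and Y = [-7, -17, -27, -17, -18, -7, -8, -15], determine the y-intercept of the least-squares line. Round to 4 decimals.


Compute b1 = -1.0223 from the OLS formula.
With xbar = 7.5000 and ybar = -14.5000, the intercept is:
b0 = -14.5000 - -1.0223 * 7.5000 = -6.8328.

-6.8328


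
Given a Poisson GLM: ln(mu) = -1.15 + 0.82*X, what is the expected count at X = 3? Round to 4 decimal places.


Linear predictor: eta = -1.15 + (0.82)(3) = 1.3100.
Expected count: mu = exp(1.3100) = 3.7062.

3.7062


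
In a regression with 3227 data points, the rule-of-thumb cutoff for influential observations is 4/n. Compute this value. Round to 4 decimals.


Cook's distance cutoff = 4/n = 4/3227.
= 0.0012.

0.0012


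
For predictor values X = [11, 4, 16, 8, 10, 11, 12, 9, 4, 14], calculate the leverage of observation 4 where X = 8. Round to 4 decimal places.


Compute xbar = 9.9000 with n = 10 observations.
SXX = 134.9000.
Leverage = 1/10 + (8 - 9.9000)^2/134.9000 = 0.1268.

0.1268


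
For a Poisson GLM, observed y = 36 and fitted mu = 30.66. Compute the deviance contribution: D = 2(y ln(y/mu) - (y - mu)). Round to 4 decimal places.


First: ln(36/30.66) = 0.160560.
Then: 36 * 0.160560 = 5.780160.
y - mu = 36 - 30.66 = 5.34.
D = 2(5.780160 - 5.34) = 0.880320, which rounds to 0.8803.

0.8803


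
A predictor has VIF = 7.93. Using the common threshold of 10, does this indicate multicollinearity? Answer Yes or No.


Check: VIF = 7.93 vs threshold = 10.
Since 7.93 < 10, the answer is No.

No


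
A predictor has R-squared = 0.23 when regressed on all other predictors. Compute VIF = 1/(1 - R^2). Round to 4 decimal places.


Denominator: 1 - 0.23 = 0.77.
VIF = 1 / 0.77 = 1.2987.

1.2987


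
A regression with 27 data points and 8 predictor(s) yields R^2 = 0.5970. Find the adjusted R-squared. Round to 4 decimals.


Plug in: Adj R^2 = 1 - (1 - 0.5970) * 26/18.
= 1 - 0.4030 * 26/18
= 1 - 10.4780 / 18
= 1 - 0.5821 = 0.4179.

0.4179


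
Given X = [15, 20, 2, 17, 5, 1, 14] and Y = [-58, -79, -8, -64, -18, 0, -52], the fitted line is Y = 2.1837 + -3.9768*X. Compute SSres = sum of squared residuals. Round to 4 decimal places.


Compute predicted values, then residuals = yi - yhat_i.
Residuals: [-0.5317, -1.6477, -2.2301, 1.4219, -0.2997, 1.7931, 1.4915].
SSres = sum(residual^2) = 15.5224.

15.5224


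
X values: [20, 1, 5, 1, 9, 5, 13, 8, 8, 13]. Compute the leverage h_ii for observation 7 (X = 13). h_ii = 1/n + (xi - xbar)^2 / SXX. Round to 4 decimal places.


Compute xbar = 8.3000 with n = 10 observations.
SXX = 310.1000.
Leverage = 1/10 + (13 - 8.3000)^2/310.1000 = 0.1712.

0.1712


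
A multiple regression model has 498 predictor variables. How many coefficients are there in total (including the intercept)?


Including the intercept, the model has 498 predictor coefficients + 1 intercept.
Total = 499.

499


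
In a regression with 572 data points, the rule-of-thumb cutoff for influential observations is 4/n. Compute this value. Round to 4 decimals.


Using the rule of thumb:
Threshold = 4 / 572 = 0.0070.

0.0070


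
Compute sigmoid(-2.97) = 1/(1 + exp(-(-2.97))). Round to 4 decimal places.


First, exp(2.9700) = 19.4919.
Then sigma(z) = 1/(1 + 19.4919) = 0.0488.

0.0488


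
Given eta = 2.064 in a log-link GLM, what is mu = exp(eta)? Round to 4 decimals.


The inverse log link gives:
mu = exp(2.064) = 7.8774.

7.8774


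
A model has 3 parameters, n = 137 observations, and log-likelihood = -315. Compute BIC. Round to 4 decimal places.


ln(137) = 4.919981.
k * ln(n) = 3 * 4.919981 = 14.759943.
-2L = 630.
BIC = 14.759943 + 630 = 644.759943, which rounds to 644.7599.

644.7599


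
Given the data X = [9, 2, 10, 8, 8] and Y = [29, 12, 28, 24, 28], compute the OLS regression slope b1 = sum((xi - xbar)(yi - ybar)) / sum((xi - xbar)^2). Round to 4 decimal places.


Calculate xbar = 7.4000, ybar = 24.2000.
S_xx = 39.2000, S_xy = 85.6000.
Using b1 = S_xy / S_xx = 85.6000 / 39.2000, we get b1 = 2.1837.

2.1837


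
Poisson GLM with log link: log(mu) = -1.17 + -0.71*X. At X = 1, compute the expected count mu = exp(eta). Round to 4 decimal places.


Linear predictor: eta = -1.17 + (-0.71)(1) = -1.8800.
Expected count: mu = exp(-1.8800) = 0.1526.

0.1526


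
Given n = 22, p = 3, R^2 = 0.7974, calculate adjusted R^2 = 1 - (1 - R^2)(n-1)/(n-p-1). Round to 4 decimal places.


Adjusted R^2 = 1 - (1 - R^2) * (n-1)/(n-p-1).
(1 - R^2) = 0.2026.
(n-1)/(n-p-1) = 21/18.
(1 - R^2) * (n-1) = 0.2026 * 21 = 4.2546.
Divide by (n-p-1): 4.2546 / 18 = 0.2364.
Adj R^2 = 1 - 0.2364 = 0.7636.

0.7636


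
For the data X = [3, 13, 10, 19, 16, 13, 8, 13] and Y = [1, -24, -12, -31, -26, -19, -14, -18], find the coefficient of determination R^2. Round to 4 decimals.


Fit the OLS line: b0 = 5.2509, b1 = -1.9474.
SSres = 42.4086.
SStot = 682.8750.
R^2 = 1 - 42.4086/682.8750 = 0.9379.

0.9379


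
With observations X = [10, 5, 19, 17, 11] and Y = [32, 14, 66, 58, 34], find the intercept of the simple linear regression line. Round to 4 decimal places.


First find the slope: b1 = 3.7296.
Means: xbar = 12.4000, ybar = 40.8000.
b0 = ybar - b1 * xbar = 40.8000 - 3.7296 * 12.4000 = -5.4465.

-5.4465


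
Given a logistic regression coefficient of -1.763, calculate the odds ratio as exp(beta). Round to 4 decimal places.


Odds ratio = exp(beta) = exp(-1.763).
= 0.1715.

0.1715


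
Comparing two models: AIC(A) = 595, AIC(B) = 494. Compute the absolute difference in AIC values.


|AIC_A - AIC_B| = |595 - 494| = 101.
Model B is preferred (lower AIC).

101


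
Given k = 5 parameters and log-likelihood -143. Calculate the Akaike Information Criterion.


Compute:
2k = 2*5 = 10.
-2*loglik = -2*(-143) = 286.
AIC = 10 + 286 = 296.

296


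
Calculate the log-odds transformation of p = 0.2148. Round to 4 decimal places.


The odds are p/(1-p) = 0.2148 / 0.7852 = 0.2736.
logit(p) = ln(0.2736) = -1.2962.

-1.2962


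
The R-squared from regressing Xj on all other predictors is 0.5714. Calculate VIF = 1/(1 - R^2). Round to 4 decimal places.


Denominator: 1 - 0.5714 = 0.4286.
VIF = 1 / 0.4286 = 2.3332.

2.3332


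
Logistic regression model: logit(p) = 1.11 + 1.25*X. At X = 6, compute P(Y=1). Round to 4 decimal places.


Compute z = 1.11 + (1.25)(6) = 8.6100.
exp(-z) = 0.0002.
P = 1/(1 + 0.0002) = 0.9998.

0.9998


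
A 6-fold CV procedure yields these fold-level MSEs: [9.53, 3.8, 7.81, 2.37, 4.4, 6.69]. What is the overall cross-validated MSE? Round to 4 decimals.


Add all fold MSEs: 34.6000.
Divide by k = 6: 34.6000/6 = 5.7667.

5.7667


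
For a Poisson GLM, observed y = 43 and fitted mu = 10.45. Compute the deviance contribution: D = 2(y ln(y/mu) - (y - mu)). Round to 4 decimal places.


Compute y*ln(y/mu) = 43*ln(43/10.45) = 43*1.414598 = 60.827714.
y - mu = 32.55.
D = 2*(60.827714 - (32.55)) = 56.555428, which rounds to 56.5554.

56.5554


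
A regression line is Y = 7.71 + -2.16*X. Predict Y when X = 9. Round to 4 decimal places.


Predicted value:
Y = 7.71 + (-2.16)(9) = 7.71 + -19.4400 = -11.7300.

-11.7300


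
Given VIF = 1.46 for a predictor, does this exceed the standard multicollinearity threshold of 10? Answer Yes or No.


Compare VIF = 1.46 to the threshold of 10.
1.46 < 10, so the answer is No.

No


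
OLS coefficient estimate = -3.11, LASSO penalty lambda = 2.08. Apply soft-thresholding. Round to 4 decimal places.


Check: |-3.11| = 3.11 vs lambda = 2.08.
Since |beta| > lambda, coefficient = sign(beta)*(|beta| - lambda) = -1.0300.
Soft-thresholded coefficient = -1.0300.

-1.0300


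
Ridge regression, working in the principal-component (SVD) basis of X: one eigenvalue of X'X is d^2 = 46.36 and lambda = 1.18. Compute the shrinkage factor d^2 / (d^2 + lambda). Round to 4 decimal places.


d^2 + lambda = 46.36 + 1.18 = 47.5400.
Shrinkage factor = 46.36/47.5400 = 0.9752.

0.9752


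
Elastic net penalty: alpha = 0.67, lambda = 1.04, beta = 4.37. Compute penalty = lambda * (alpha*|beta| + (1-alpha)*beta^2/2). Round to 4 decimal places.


Compute:
L1 = 0.67 * 4.37 = 2.9279.
L2 = 0.33 * 4.37^2 / 2 = 3.1510.
Penalty = 1.04 * (2.9279 + 3.1510) = 6.3220.

6.3220


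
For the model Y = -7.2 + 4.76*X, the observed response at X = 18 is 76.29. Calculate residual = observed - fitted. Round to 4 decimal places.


Predicted = -7.2 + 4.76 * 18 = 78.4800.
Residual = 76.29 - 78.4800 = -2.1900.

-2.1900


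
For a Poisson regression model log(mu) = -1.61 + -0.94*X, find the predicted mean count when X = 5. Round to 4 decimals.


Compute eta = -1.61 + -0.94 * 5 = -6.3100.
Apply inverse link: mu = e^-6.3100 = 0.0018.

0.0018


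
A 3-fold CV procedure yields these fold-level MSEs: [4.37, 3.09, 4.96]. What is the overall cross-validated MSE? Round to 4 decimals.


Sum of fold MSEs = 12.4200.
Average = 12.4200 / 3 = 4.1400.

4.1400


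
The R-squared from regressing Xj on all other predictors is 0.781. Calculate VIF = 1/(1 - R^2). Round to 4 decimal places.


VIF = 1 / (1 - 0.781).
= 1 / 0.219 = 4.5662.

4.5662


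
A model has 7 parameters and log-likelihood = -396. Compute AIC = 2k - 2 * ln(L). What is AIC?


AIC = 2*7 - 2*(-396).
= 14 + 792 = 806.

806


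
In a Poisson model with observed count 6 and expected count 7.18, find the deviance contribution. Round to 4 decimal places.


Compute y*ln(y/mu) = 6*ln(6/7.18) = 6*-0.179540 = -1.077240.
y - mu = -1.18.
D = 2*(-1.077240 - (-1.18)) = 0.205520, which rounds to 0.2055.

0.2055


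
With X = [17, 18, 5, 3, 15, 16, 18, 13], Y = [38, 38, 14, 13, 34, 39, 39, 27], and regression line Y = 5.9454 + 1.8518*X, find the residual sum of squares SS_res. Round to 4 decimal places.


Compute predicted values, then residuals = yi - yhat_i.
Residuals: [0.5740, -1.2778, -1.2044, 1.4992, 0.2776, 3.4258, -0.2778, -3.0188].
SSres = sum(residual^2) = 26.6639.

26.6639


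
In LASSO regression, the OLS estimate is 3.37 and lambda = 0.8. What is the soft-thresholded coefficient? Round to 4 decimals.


Check: |3.37| = 3.37 vs lambda = 0.8.
Since |beta| > lambda, coefficient = sign(beta)*(|beta| - lambda) = 2.5700.
Soft-thresholded coefficient = 2.5700.

2.5700


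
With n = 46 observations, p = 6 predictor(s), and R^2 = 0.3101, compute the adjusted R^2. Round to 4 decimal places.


Plug in: Adj R^2 = 1 - (1 - 0.3101) * 45/39.
= 1 - 0.6899 * 45/39
= 1 - 31.0455 / 39
= 1 - 0.7960 = 0.2040.

0.2040


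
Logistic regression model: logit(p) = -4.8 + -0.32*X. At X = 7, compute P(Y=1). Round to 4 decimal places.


Linear predictor: z = -4.8 + -0.32 * 7 = -7.0400.
P = 1/(1 + exp(7.0400)) = 1/(1 + 1141.3876) = 0.0009.

0.0009


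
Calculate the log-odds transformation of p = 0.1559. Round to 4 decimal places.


Compute the odds: 0.1559/0.8441 = 0.1847.
Take the natural log: ln(0.1847) = -1.6891.

-1.6891


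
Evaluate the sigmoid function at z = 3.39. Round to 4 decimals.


Compute exp(-3.3900) = 0.0337.
Sigmoid = 1 / (1 + 0.0337) = 1 / 1.0337 = 0.9674.

0.9674


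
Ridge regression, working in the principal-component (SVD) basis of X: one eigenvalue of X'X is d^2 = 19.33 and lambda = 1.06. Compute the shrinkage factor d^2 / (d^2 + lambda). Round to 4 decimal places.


Compute the denominator: 19.33 + 1.06 = 20.3900.
Shrinkage factor = 19.33 / 20.3900 = 0.9480.

0.9480


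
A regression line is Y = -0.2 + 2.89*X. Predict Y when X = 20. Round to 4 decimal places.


Plug X = 20 into Y = -0.2 + 2.89*X:
Y = -0.2 + 57.8000 = 57.6000.

57.6000


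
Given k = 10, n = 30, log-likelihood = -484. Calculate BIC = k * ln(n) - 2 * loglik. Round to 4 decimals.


Compute k*ln(n) = 10*ln(30) = 10*3.401197 = 34.011970.
Then -2*loglik = 968.
BIC = 34.011970 + 968 = 1002.011970, which rounds to 1002.0120.

1002.0120


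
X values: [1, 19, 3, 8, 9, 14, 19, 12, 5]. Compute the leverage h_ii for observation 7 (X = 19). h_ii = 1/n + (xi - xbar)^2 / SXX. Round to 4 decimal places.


n = 9, xbar = 10.0000.
SXX = sum((xi - xbar)^2) = 342.0000.
h = 1/9 + (19 - 10.0000)^2 / 342.0000 = 0.3480.

0.3480


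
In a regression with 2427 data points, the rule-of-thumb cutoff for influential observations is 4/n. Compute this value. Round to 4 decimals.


Using the rule of thumb:
Threshold = 4 / 2427 = 0.0016.

0.0016


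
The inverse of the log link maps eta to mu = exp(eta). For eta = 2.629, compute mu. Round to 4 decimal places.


The inverse log link gives:
mu = exp(2.629) = 13.8599.

13.8599


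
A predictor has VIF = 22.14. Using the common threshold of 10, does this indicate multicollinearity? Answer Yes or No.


The threshold is 10.
VIF = 22.14 is >= 10.
Multicollinearity indication: Yes.

Yes


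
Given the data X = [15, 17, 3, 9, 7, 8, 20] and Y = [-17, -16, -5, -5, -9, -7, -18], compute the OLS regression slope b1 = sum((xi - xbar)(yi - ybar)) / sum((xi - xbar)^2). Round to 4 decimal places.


Calculate xbar = 11.2857, ybar = -11.0000.
S_xx = 225.4286, S_xy = -197.0000.
Using b1 = S_xy / S_xx = -197.0000 / 225.4286, we get b1 = -0.8739.

-0.8739


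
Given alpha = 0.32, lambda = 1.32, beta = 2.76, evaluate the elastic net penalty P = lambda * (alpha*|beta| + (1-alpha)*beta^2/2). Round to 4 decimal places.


alpha * |beta| = 0.32 * 2.76 = 0.8832.
(1-alpha) * beta^2/2 = 0.68 * 7.6176/2 = 2.5900.
Total = 1.32 * (0.8832 + 2.5900) = 4.5846.

4.5846


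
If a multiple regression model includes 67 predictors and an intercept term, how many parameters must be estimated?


Including the intercept, the model has 67 predictor coefficients + 1 intercept.
Total = 68.

68


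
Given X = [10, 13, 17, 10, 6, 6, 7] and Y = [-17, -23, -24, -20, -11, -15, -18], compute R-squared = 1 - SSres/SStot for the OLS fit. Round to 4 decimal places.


After computing the OLS fit (b0=-8.5853, b1=-0.9841):
SSres = 27.6893, SStot = 123.4286.
R^2 = 1 - 27.6893/123.4286 = 0.7757.

0.7757


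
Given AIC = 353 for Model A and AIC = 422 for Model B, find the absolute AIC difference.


Compute |353 - 422| = 69.
Model A has the smaller AIC.

69


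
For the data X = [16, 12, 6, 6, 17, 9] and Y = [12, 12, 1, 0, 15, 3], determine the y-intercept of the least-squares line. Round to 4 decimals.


The slope is b1 = 1.3017.
Sample means are xbar = 11.0000 and ybar = 7.1667.
Intercept: b0 = 7.1667 - (1.3017)(11.0000) = -7.1523.

-7.1523


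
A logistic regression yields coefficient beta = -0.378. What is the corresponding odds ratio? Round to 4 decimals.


The odds ratio is computed as:
OR = e^(-0.378) = 0.6852.

0.6852


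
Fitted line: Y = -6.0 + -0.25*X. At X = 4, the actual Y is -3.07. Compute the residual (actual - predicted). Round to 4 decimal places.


Predicted = -6.0 + -0.25 * 4 = -7.0000.
Residual = -3.07 - -7.0000 = 3.9300.

3.9300


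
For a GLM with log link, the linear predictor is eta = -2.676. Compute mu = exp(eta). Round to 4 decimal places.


The inverse log link gives:
mu = exp(-2.676) = 0.0688.

0.0688


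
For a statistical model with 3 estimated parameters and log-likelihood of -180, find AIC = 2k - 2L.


Compute:
2k = 2*3 = 6.
-2*loglik = -2*(-180) = 360.
AIC = 6 + 360 = 366.

366


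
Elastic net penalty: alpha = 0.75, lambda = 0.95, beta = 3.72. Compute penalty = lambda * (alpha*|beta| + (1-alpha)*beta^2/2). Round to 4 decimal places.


alpha * |beta| = 0.75 * 3.72 = 2.7900.
(1-alpha) * beta^2/2 = 0.25 * 13.8384/2 = 1.7298.
Total = 0.95 * (2.7900 + 1.7298) = 4.2938.

4.2938


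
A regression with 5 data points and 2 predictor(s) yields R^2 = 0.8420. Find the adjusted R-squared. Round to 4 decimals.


Using the formula:
(1 - 0.8420) = 0.1580.
Multiply by 4/2: 0.1580 * 4 = 0.6320, then 0.6320 / 2 = 0.3160.
Adj R^2 = 1 - 0.3160 = 0.6840.

0.6840


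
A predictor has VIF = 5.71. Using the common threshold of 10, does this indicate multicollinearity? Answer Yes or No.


Compare VIF = 5.71 to the threshold of 10.
5.71 < 10, so the answer is No.

No


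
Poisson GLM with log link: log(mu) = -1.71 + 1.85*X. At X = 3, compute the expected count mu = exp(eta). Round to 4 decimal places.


Linear predictor: eta = -1.71 + (1.85)(3) = 3.8400.
Expected count: mu = exp(3.8400) = 46.5255.

46.5255


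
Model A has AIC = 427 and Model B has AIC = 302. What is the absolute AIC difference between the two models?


|AIC_A - AIC_B| = |427 - 302| = 125.
Model B is preferred (lower AIC).

125


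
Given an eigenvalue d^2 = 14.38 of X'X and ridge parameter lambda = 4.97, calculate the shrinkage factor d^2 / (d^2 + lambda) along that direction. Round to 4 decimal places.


Compute the denominator: 14.38 + 4.97 = 19.3500.
Shrinkage factor = 14.38 / 19.3500 = 0.7432.

0.7432


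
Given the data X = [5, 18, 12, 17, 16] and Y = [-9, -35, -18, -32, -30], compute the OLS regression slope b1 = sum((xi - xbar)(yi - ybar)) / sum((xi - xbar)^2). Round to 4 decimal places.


The sample means are xbar = 13.6000 and ybar = -24.8000.
Compute S_xx = 113.2000 and S_xy = -228.6000.
Slope b1 = S_xy / S_xx = -228.6000 / 113.2000 = -2.0194.

-2.0194


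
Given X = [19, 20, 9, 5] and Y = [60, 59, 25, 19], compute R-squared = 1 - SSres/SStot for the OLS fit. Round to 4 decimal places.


Fit the OLS line: b0 = 2.1259, b1 = 2.9150.
SSres = 24.8103.
SStot = 1424.7500.
R^2 = 1 - 24.8103/1424.7500 = 0.9826.

0.9826


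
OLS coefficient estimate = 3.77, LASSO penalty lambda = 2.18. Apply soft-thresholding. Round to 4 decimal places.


Check: |3.77| = 3.77 vs lambda = 2.18.
Since |beta| > lambda, coefficient = sign(beta)*(|beta| - lambda) = 1.5900.
Soft-thresholded coefficient = 1.5900.

1.5900


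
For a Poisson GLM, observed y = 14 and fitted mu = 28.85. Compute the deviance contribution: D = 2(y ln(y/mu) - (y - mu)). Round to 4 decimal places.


Compute y*ln(y/mu) = 14*ln(14/28.85) = 14*-0.723053 = -10.122742.
y - mu = -14.85.
D = 2*(-10.122742 - (-14.85)) = 9.454516, which rounds to 9.4545.

9.4545


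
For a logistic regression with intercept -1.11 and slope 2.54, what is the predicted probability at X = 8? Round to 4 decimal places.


Linear predictor: z = -1.11 + 2.54 * 8 = 19.2100.
P = 1/(1 + exp(-19.2100)) = 1/(1 + 0.0000) = 1.0000.

1.0000


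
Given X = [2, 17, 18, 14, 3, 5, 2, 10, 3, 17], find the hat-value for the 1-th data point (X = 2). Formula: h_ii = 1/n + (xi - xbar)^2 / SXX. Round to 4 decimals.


Compute xbar = 9.1000 with n = 10 observations.
SXX = 420.9000.
Leverage = 1/10 + (2 - 9.1000)^2/420.9000 = 0.2198.

0.2198


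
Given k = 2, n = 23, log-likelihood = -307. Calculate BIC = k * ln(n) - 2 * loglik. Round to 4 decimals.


ln(23) = 3.135494.
k * ln(n) = 2 * 3.135494 = 6.270988.
-2L = 614.
BIC = 6.270988 + 614 = 620.270988, which rounds to 620.2710.

620.2710


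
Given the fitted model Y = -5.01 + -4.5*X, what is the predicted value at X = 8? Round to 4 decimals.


Predicted value:
Y = -5.01 + (-4.5)(8) = -5.01 + -36.0000 = -41.0100.

-41.0100


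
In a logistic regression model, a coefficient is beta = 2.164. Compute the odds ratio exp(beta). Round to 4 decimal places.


The odds ratio is computed as:
OR = e^(2.164) = 8.7059.

8.7059


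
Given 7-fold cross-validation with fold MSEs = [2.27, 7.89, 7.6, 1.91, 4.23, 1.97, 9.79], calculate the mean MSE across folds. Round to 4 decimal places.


Add all fold MSEs: 35.6600.
Divide by k = 7: 35.6600/7 = 5.0943.

5.0943


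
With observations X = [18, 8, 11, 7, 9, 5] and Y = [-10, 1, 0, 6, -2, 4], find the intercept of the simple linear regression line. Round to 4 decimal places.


Compute b1 = -1.1452 from the OLS formula.
With xbar = 9.6667 and ybar = -0.1667, the intercept is:
b0 = -0.1667 - -1.1452 * 9.6667 = 10.9032.

10.9032


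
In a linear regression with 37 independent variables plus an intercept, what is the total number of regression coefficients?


Each predictor gets one coefficient, plus one intercept.
Total parameters = 37 + 1 = 38.

38


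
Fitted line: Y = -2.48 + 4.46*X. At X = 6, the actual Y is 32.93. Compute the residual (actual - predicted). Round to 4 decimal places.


Compute yhat = -2.48 + (4.46)(6) = 24.2800.
Residual = actual - predicted = 32.93 - 24.2800 = 8.6500.

8.6500


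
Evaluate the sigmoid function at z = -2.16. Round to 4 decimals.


Compute exp(2.1600) = 8.6711.
Sigmoid = 1 / (1 + 8.6711) = 1 / 9.6711 = 0.1034.

0.1034


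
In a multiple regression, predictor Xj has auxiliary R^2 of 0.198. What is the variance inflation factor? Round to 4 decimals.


Using VIF = 1/(1 - R^2_j):
1 - 0.198 = 0.802.
VIF = 1.2469.

1.2469


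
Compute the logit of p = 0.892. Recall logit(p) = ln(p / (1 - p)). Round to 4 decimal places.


The odds are p/(1-p) = 0.892 / 0.108 = 8.2593.
logit(p) = ln(8.2593) = 2.1113.

2.1113


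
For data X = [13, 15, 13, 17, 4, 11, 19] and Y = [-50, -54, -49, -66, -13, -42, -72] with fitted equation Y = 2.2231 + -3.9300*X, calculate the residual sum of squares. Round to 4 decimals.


For each point, residual = actual - predicted.
Residuals: [-1.1331, 2.7269, -0.1331, -1.4131, 0.4969, -0.9931, 0.4469].
Sum of squared residuals = 12.1673.

12.1673


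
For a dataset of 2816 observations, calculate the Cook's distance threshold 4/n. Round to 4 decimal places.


The threshold is 4/n.
4/2816 = 0.0014.

0.0014


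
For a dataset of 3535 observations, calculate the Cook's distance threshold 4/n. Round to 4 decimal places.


Using the rule of thumb:
Threshold = 4 / 3535 = 0.0011.

0.0011


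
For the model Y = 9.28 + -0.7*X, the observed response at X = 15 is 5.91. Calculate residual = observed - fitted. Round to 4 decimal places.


Predicted = 9.28 + -0.7 * 15 = -1.2200.
Residual = 5.91 - -1.2200 = 7.1300.

7.1300


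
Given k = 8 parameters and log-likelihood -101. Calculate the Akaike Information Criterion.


Compute:
2k = 2*8 = 16.
-2*loglik = -2*(-101) = 202.
AIC = 16 + 202 = 218.

218


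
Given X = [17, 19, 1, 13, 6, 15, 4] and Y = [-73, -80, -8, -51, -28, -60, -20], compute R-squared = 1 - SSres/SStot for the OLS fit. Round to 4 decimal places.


The fitted line is Y = -3.6709 + -3.9241*X.
SSres = 31.1646, SStot = 4549.4286.
R^2 = 1 - SSres/SStot = 0.9931.

0.9931


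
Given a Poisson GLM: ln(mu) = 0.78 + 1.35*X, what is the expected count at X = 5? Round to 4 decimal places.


eta = 0.78 + 1.35 * 5 = 7.5300.
mu = exp(7.5300) = 1863.1055.

1863.1055


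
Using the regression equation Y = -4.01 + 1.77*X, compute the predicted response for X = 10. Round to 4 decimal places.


Substitute X = 10 into the equation:
Y = -4.01 + 1.77 * 10 = -4.01 + 17.7000 = 13.6900.

13.6900


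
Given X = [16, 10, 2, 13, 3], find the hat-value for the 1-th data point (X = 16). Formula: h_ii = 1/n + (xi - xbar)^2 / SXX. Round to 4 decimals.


Compute xbar = 8.8000 with n = 5 observations.
SXX = 150.8000.
Leverage = 1/5 + (16 - 8.8000)^2/150.8000 = 0.5438.

0.5438


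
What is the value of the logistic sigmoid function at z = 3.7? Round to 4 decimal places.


Compute exp(-3.7000) = 0.0247.
Sigmoid = 1 / (1 + 0.0247) = 1 / 1.0247 = 0.9759.

0.9759


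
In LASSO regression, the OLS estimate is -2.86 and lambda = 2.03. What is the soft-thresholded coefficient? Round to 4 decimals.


Check: |-2.86| = 2.86 vs lambda = 2.03.
Since |beta| > lambda, coefficient = sign(beta)*(|beta| - lambda) = -0.8300.
Soft-thresholded coefficient = -0.8300.

-0.8300


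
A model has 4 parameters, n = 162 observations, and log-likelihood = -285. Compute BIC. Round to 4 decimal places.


k * ln(n) = 4 * ln(162) = 4 * 5.087596 = 20.350384.
-2 * loglik = -2 * (-285) = 570.
BIC = 20.350384 + 570 = 590.350384, which rounds to 590.3504.

590.3504


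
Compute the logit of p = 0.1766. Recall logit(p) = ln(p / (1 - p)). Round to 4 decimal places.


Compute the odds: 0.1766/0.8234 = 0.2145.
Take the natural log: ln(0.2145) = -1.5396.

-1.5396


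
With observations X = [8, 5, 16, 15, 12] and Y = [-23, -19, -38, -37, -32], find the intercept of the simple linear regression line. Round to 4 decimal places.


First find the slope: b1 = -1.8111.
Means: xbar = 11.2000, ybar = -29.8000.
b0 = ybar - b1 * xbar = -29.8000 - -1.8111 * 11.2000 = -9.5161.

-9.5161


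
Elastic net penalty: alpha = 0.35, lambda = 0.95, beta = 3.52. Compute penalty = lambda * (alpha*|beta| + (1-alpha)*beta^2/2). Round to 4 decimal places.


alpha * |beta| = 0.35 * 3.52 = 1.2320.
(1-alpha) * beta^2/2 = 0.65 * 12.3904/2 = 4.0269.
Total = 0.95 * (1.2320 + 4.0269) = 4.9959.

4.9959


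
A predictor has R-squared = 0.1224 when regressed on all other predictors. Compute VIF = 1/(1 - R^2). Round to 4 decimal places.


Denominator: 1 - 0.1224 = 0.8776.
VIF = 1 / 0.8776 = 1.1395.

1.1395


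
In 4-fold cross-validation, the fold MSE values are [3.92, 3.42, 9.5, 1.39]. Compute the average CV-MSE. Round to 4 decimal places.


Sum of fold MSEs = 18.2300.
Average = 18.2300 / 4 = 4.5575.

4.5575


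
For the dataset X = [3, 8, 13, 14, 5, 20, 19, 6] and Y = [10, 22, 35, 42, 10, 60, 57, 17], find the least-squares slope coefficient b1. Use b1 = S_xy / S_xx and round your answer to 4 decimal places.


Calculate xbar = 11.0000, ybar = 31.6250.
S_xx = 292.0000, S_xy = 901.0000.
Using b1 = S_xy / S_xx = 901.0000 / 292.0000, we get b1 = 3.0856.

3.0856


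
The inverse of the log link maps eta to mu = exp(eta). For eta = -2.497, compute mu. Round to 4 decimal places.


The inverse log link gives:
mu = exp(-2.497) = 0.0823.

0.0823


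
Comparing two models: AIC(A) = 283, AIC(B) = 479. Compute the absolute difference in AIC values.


Compute |283 - 479| = 196.
Model A has the smaller AIC.

196


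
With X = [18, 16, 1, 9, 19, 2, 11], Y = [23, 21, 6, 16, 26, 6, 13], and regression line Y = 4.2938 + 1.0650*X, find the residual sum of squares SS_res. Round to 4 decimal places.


Compute predicted values, then residuals = yi - yhat_i.
Residuals: [-0.4638, -0.3338, 0.6412, 2.1212, 1.4712, -0.4238, -3.0088].
SSres = sum(residual^2) = 16.6341.

16.6341


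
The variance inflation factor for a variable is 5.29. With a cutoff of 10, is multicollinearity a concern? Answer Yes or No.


Compare VIF = 5.29 to the threshold of 10.
5.29 < 10, so the answer is No.

No


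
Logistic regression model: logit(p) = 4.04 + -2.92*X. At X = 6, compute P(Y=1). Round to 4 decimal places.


Linear predictor: z = 4.04 + -2.92 * 6 = -13.4800.
P = 1/(1 + exp(13.4800)) = 1/(1 + 714972.9580) = 0.0000.

0.0000


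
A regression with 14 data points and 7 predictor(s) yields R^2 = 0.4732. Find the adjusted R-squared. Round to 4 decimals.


Adjusted R^2 = 1 - (1 - R^2) * (n-1)/(n-p-1).
(1 - R^2) = 0.5268.
(n-1)/(n-p-1) = 13/6.
(1 - R^2) * (n-1) = 0.5268 * 13 = 6.8484.
Divide by (n-p-1): 6.8484 / 6 = 1.1414.
Adj R^2 = 1 - 1.1414 = -0.1414.

-0.1414


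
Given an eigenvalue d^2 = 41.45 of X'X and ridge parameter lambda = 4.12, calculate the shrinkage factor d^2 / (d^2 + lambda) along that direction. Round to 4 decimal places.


Denominator = d^2 + lambda = 41.45 + 4.12 = 45.5700.
Shrinkage = 41.45 / 45.5700 = 0.9096.

0.9096


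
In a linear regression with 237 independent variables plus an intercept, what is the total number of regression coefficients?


Total coefficients = number of predictors + 1 (for the intercept).
= 237 + 1 = 238.

238


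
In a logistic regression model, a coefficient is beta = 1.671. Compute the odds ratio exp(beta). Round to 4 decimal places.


The odds ratio is computed as:
OR = e^(1.671) = 5.3175.

5.3175


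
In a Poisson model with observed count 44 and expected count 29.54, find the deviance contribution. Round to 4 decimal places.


y/mu = 44/29.54 = 1.489506 (approx.), and ln(44/29.54) = 0.398444.
y * ln(y/mu) = 44 * 0.398444 = 17.531536.
y - mu = 14.46.
D = 2 * (17.531536 - 14.46) = 6.143072, which rounds to 6.1431.

6.1431


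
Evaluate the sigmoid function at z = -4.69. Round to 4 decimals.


Compute exp(4.6900) = 108.8532.
Sigmoid = 1 / (1 + 108.8532) = 1 / 109.8532 = 0.0091.

0.0091


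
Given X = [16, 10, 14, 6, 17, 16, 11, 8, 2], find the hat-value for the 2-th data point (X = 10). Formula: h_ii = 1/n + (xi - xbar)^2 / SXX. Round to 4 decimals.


Mean of X: xbar = 11.1111.
SXX = 210.8889.
For X = 10: h = 1/9 + (10 - 11.1111)^2/210.8889 = 0.1170.

0.1170


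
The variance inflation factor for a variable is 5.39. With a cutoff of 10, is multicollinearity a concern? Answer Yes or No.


Check: VIF = 5.39 vs threshold = 10.
Since 5.39 < 10, the answer is No.

No
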